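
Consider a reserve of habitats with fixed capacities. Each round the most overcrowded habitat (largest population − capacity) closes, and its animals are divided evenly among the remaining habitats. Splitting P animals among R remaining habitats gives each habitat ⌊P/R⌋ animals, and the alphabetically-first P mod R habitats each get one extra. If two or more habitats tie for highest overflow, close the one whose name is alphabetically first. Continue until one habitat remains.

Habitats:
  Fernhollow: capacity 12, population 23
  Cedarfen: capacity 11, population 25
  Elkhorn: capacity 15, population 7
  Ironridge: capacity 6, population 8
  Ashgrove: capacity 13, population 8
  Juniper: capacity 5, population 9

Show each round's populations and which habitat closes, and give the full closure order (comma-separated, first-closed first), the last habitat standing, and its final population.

Round 1: Ashgrove=8 Cedarfen=25 Elkhorn=7 Fernhollow=23 Ironridge=8 Juniper=9 → close Cedarfen (overflow 14)
  25÷5 = 5 each, +1 to first 0
Round 2: Ashgrove=13 Elkhorn=12 Fernhollow=28 Ironridge=13 Juniper=14 → close Fernhollow (overflow 16)
  28÷4 = 7 each, +1 to first 0
Round 3: Ashgrove=20 Elkhorn=19 Ironridge=20 Juniper=21 → close Juniper (overflow 16)
  21÷3 = 7 each, +1 to first 0
Round 4: Ashgrove=27 Elkhorn=26 Ironridge=27 → close Ironridge (overflow 21)
  27÷2 = 13 each, +1 to first 1
Round 5: Ashgrove=41 Elkhorn=39 → close Ashgrove (overflow 28)
  41÷1 = 41 each, +1 to first 0

Closure order: Cedarfen, Fernhollow, Juniper, Ironridge, Ashgrove
Last habitat: Elkhorn with 80 animals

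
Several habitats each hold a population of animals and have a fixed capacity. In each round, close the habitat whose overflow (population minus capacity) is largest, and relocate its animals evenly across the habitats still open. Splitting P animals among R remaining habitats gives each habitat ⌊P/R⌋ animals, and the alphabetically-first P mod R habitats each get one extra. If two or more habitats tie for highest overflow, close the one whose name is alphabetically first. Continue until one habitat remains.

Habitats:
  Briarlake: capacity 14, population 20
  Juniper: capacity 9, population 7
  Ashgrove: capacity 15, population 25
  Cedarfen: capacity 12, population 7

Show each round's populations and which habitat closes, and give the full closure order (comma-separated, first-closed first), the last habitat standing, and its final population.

Round 1: Ashgrove=25 Briarlake=20 Cedarfen=7 Juniper=7 → close Ashgrove (overflow 10)
  25÷3 = 8 each, +1 to first 1
Round 2: Briarlake=29 Cedarfen=15 Juniper=15 → close Briarlake (overflow 15)
  29÷2 = 14 each, +1 to first 1
Round 3: Cedarfen=30 Juniper=29 → close Juniper (overflow 20)
  29÷1 = 29 each, +1 to first 0

Closure order: Ashgrove, Briarlake, Juniper
Last habitat: Cedarfen with 59 animals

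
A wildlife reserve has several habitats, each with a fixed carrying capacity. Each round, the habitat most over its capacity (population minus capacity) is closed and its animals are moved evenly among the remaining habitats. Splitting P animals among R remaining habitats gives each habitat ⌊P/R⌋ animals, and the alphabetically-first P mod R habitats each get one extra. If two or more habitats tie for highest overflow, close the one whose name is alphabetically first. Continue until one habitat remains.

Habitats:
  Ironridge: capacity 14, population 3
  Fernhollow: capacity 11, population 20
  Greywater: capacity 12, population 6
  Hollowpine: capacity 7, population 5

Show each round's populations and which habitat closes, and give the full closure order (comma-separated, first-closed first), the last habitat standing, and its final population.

Closure order: Fernhollow, Hollowpine, Greywater
Last habitat: Ironridge with 34 animals

Round 1: Fernhollow=20 Greywater=6 Hollowpine=5 Ironridge=3 → close Fernhollow (overflow 9)
  20÷3 = 6 each, +1 to first 2
Round 2: Greywater=13 Hollowpine=12 Ironridge=9 → close Hollowpine (overflow 5)
  12÷2 = 6 each, +1 to first 0
Round 3: Greywater=19 Ironridge=15 → close Greywater (overflow 7)
  19÷1 = 19 each, +1 to first 0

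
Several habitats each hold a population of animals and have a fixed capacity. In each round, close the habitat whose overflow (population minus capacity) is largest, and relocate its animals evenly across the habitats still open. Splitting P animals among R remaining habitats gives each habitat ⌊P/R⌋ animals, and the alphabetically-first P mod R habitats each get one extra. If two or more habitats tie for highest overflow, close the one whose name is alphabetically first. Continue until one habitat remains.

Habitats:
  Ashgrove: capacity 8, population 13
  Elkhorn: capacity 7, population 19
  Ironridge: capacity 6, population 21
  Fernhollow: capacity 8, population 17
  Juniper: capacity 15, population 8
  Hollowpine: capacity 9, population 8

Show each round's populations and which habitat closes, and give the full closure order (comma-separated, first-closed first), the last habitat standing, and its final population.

Closure order: Ironridge, Elkhorn, Fernhollow, Ashgrove, Hollowpine
Last habitat: Juniper with 86 animals

Round 1: Ashgrove=13 Elkhorn=19 Fernhollow=17 Hollowpine=8 Ironridge=21 Juniper=8 → close Ironridge (overflow 15)
  21÷5 = 4 each, +1 to first 1
Round 2: Ashgrove=18 Elkhorn=23 Fernhollow=21 Hollowpine=12 Juniper=12 → close Elkhorn (overflow 16)
  23÷4 = 5 each, +1 to first 3
Round 3: Ashgrove=24 Fernhollow=27 Hollowpine=18 Juniper=17 → close Fernhollow (overflow 19)
  27÷3 = 9 each, +1 to first 0
Round 4: Ashgrove=33 Hollowpine=27 Juniper=26 → close Ashgrove (overflow 25)
  33÷2 = 16 each, +1 to first 1
Round 5: Hollowpine=44 Juniper=42 → close Hollowpine (overflow 35)
  44÷1 = 44 each, +1 to first 0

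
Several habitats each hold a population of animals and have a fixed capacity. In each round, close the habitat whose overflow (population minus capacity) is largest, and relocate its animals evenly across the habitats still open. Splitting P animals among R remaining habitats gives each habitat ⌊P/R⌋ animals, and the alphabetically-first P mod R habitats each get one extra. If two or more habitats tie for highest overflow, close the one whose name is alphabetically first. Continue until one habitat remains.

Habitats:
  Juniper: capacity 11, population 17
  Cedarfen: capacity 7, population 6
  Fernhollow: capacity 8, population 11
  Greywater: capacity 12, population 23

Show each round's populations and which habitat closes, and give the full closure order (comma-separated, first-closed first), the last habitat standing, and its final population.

Closure order: Greywater, Juniper, Fernhollow
Last habitat: Cedarfen with 57 animals

Round 1: Cedarfen=6 Fernhollow=11 Greywater=23 Juniper=17 → close Greywater (overflow 11)
  23÷3 = 7 each, +1 to first 2
Round 2: Cedarfen=14 Fernhollow=19 Juniper=24 → close Juniper (overflow 13)
  24÷2 = 12 each, +1 to first 0
Round 3: Cedarfen=26 Fernhollow=31 → close Fernhollow (overflow 23)
  31÷1 = 31 each, +1 to first 0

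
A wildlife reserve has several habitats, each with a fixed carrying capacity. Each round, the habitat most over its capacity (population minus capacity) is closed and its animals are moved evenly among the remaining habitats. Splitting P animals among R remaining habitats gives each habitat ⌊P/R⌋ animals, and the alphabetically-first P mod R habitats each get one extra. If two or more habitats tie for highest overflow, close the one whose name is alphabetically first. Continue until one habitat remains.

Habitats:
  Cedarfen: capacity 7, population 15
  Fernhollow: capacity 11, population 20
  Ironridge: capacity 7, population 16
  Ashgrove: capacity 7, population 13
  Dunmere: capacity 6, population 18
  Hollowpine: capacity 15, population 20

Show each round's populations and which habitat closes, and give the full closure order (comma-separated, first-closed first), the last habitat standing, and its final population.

Round 1: Ashgrove=13 Cedarfen=15 Dunmere=18 Fernhollow=20 Hollowpine=20 Ironridge=16 → close Dunmere (overflow 12)
  18÷5 = 3 each, +1 to first 3
Round 2: Ashgrove=17 Cedarfen=19 Fernhollow=24 Hollowpine=23 Ironridge=19 → close Fernhollow (overflow 13)
  24÷4 = 6 each, +1 to first 0
Round 3: Ashgrove=23 Cedarfen=25 Hollowpine=29 Ironridge=25 → close Cedarfen (overflow 18)
  25÷3 = 8 each, +1 to first 1
Round 4: Ashgrove=32 Hollowpine=37 Ironridge=33 → close Ironridge (overflow 26)
  33÷2 = 16 each, +1 to first 1
Round 5: Ashgrove=49 Hollowpine=53 → close Ashgrove (overflow 42)
  49÷1 = 49 each, +1 to first 0

Closure order: Dunmere, Fernhollow, Cedarfen, Ironridge, Ashgrove
Last habitat: Hollowpine with 102 animals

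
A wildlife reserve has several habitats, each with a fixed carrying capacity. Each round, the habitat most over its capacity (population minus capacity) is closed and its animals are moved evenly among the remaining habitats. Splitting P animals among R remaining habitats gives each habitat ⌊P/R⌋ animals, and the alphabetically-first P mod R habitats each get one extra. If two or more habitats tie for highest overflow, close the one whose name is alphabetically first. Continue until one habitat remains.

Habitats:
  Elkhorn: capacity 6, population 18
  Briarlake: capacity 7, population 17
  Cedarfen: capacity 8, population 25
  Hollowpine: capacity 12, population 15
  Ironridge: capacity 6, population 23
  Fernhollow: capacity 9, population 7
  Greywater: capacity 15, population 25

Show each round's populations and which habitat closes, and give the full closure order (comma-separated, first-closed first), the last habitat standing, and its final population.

Round 1: Briarlake=17 Cedarfen=25 Elkhorn=18 Fernhollow=7 Greywater=25 Hollowpine=15 Ironridge=23 → close Cedarfen (overflow 17)
  25÷6 = 4 each, +1 to first 1
Round 2: Briarlake=22 Elkhorn=22 Fernhollow=11 Greywater=29 Hollowpine=19 Ironridge=27 → close Ironridge (overflow 21)
  27÷5 = 5 each, +1 to first 2
Round 3: Briarlake=28 Elkhorn=28 Fernhollow=16 Greywater=34 Hollowpine=24 → close Elkhorn (overflow 22)
  28÷4 = 7 each, +1 to first 0
Round 4: Briarlake=35 Fernhollow=23 Greywater=41 Hollowpine=31 → close Briarlake (overflow 28)
  35÷3 = 11 each, +1 to first 2
Round 5: Fernhollow=35 Greywater=53 Hollowpine=42 → close Greywater (overflow 38)
  53÷2 = 26 each, +1 to first 1
Round 6: Fernhollow=62 Hollowpine=68 → close Hollowpine (overflow 56)
  68÷1 = 68 each, +1 to first 0

Closure order: Cedarfen, Ironridge, Elkhorn, Briarlake, Greywater, Hollowpine
Last habitat: Fernhollow with 130 animals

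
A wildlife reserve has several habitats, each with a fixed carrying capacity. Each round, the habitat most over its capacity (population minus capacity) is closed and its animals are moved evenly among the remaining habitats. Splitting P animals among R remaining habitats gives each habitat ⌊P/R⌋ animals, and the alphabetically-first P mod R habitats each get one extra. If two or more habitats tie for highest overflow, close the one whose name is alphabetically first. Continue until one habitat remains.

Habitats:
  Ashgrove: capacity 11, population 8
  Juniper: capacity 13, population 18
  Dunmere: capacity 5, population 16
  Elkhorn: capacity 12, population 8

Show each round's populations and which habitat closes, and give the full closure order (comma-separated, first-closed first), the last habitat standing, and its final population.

Round 1: Ashgrove=8 Dunmere=16 Elkhorn=8 Juniper=18 → close Dunmere (overflow 11)
  16÷3 = 5 each, +1 to first 1
Round 2: Ashgrove=14 Elkhorn=13 Juniper=23 → close Juniper (overflow 10)
  23÷2 = 11 each, +1 to first 1
Round 3: Ashgrove=26 Elkhorn=24 → close Ashgrove (overflow 15)
  26÷1 = 26 each, +1 to first 0

Closure order: Dunmere, Juniper, Ashgrove
Last habitat: Elkhorn with 50 animals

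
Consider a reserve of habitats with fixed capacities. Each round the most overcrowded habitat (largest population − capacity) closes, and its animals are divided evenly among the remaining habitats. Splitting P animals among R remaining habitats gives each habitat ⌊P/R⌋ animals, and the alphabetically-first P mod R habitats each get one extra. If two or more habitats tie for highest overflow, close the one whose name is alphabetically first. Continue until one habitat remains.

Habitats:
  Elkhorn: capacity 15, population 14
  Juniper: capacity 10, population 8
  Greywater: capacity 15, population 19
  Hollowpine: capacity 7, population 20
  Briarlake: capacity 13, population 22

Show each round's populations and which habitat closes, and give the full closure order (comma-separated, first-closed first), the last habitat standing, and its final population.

Round 1: Briarlake=22 Elkhorn=14 Greywater=19 Hollowpine=20 Juniper=8 → close Hollowpine (overflow 13)
  20÷4 = 5 each, +1 to first 0
Round 2: Briarlake=27 Elkhorn=19 Greywater=24 Juniper=13 → close Briarlake (overflow 14)
  27÷3 = 9 each, +1 to first 0
Round 3: Elkhorn=28 Greywater=33 Juniper=22 → close Greywater (overflow 18)
  33÷2 = 16 each, +1 to first 1
Round 4: Elkhorn=45 Juniper=38 → close Elkhorn (overflow 30)
  45÷1 = 45 each, +1 to first 0

Closure order: Hollowpine, Briarlake, Greywater, Elkhorn
Last habitat: Juniper with 83 animals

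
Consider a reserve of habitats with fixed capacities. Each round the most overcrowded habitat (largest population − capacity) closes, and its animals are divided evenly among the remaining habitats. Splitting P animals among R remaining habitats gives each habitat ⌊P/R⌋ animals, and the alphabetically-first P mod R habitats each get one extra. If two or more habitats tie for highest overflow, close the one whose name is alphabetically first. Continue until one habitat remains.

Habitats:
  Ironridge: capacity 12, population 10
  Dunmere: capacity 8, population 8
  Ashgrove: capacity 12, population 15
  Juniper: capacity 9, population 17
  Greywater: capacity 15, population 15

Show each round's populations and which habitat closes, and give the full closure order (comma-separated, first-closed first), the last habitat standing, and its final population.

Closure order: Juniper, Ashgrove, Dunmere, Greywater
Last habitat: Ironridge with 65 animals

Round 1: Ashgrove=15 Dunmere=8 Greywater=15 Ironridge=10 Juniper=17 → close Juniper (overflow 8)
  17÷4 = 4 each, +1 to first 1
Round 2: Ashgrove=20 Dunmere=12 Greywater=19 Ironridge=14 → close Ashgrove (overflow 8)
  20÷3 = 6 each, +1 to first 2
Round 3: Dunmere=19 Greywater=26 Ironridge=20 → close Dunmere (overflow 11)
  19÷2 = 9 each, +1 to first 1
Round 4: Greywater=36 Ironridge=29 → close Greywater (overflow 21)
  36÷1 = 36 each, +1 to first 0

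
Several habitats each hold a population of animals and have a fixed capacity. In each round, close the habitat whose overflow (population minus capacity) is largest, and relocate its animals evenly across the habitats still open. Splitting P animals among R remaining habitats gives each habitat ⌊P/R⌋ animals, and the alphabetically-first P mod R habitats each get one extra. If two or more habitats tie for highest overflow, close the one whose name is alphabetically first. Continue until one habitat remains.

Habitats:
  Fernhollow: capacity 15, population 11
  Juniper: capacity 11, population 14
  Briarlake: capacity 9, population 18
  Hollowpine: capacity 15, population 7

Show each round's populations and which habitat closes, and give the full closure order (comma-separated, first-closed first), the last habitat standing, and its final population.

Closure order: Briarlake, Juniper, Fernhollow
Last habitat: Hollowpine with 50 animals

Round 1: Briarlake=18 Fernhollow=11 Hollowpine=7 Juniper=14 → close Briarlake (overflow 9)
  18÷3 = 6 each, +1 to first 0
Round 2: Fernhollow=17 Hollowpine=13 Juniper=20 → close Juniper (overflow 9)
  20÷2 = 10 each, +1 to first 0
Round 3: Fernhollow=27 Hollowpine=23 → close Fernhollow (overflow 12)
  27÷1 = 27 each, +1 to first 0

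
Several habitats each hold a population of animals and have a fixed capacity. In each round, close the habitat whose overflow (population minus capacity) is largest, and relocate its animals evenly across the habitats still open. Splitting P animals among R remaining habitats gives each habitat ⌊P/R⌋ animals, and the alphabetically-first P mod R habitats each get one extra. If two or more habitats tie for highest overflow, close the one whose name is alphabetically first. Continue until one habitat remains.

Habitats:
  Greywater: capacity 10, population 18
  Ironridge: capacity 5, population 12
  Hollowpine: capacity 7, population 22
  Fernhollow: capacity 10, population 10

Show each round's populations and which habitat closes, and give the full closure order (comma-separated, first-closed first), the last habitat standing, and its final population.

Closure order: Hollowpine, Greywater, Ironridge
Last habitat: Fernhollow with 62 animals

Round 1: Fernhollow=10 Greywater=18 Hollowpine=22 Ironridge=12 → close Hollowpine (overflow 15)
  22÷3 = 7 each, +1 to first 1
Round 2: Fernhollow=18 Greywater=25 Ironridge=19 → close Greywater (overflow 15)
  25÷2 = 12 each, +1 to first 1
Round 3: Fernhollow=31 Ironridge=31 → close Ironridge (overflow 26)
  31÷1 = 31 each, +1 to first 0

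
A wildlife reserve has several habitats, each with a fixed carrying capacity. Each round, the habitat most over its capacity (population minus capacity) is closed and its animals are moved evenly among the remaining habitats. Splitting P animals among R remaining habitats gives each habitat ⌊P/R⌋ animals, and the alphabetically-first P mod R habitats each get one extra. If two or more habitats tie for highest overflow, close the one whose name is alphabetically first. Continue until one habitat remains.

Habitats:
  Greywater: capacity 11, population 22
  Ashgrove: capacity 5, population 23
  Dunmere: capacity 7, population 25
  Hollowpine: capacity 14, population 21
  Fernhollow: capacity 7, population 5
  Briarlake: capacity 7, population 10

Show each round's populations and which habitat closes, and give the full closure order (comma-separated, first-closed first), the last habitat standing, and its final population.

Round 1: Ashgrove=23 Briarlake=10 Dunmere=25 Fernhollow=5 Greywater=22 Hollowpine=21 → close Ashgrove (overflow 18)
  23÷5 = 4 each, +1 to first 3
Round 2: Briarlake=15 Dunmere=30 Fernhollow=10 Greywater=26 Hollowpine=25 → close Dunmere (overflow 23)
  30÷4 = 7 each, +1 to first 2
Round 3: Briarlake=23 Fernhollow=18 Greywater=33 Hollowpine=32 → close Greywater (overflow 22)
  33÷3 = 11 each, +1 to first 0
Round 4: Briarlake=34 Fernhollow=29 Hollowpine=43 → close Hollowpine (overflow 29)
  43÷2 = 21 each, +1 to first 1
Round 5: Briarlake=56 Fernhollow=50 → close Briarlake (overflow 49)
  56÷1 = 56 each, +1 to first 0

Closure order: Ashgrove, Dunmere, Greywater, Hollowpine, Briarlake
Last habitat: Fernhollow with 106 animals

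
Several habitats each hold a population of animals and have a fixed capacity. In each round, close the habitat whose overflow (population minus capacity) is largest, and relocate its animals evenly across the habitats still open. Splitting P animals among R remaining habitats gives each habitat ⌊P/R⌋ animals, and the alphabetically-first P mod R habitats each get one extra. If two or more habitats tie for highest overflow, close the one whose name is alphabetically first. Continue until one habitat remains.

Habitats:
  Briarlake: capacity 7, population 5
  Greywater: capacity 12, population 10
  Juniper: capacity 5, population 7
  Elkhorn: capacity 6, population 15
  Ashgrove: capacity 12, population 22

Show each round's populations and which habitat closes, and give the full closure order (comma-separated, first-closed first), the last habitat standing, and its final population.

Closure order: Ashgrove, Elkhorn, Juniper, Briarlake
Last habitat: Greywater with 59 animals

Round 1: Ashgrove=22 Briarlake=5 Elkhorn=15 Greywater=10 Juniper=7 → close Ashgrove (overflow 10)
  22÷4 = 5 each, +1 to first 2
Round 2: Briarlake=11 Elkhorn=21 Greywater=15 Juniper=12 → close Elkhorn (overflow 15)
  21÷3 = 7 each, +1 to first 0
Round 3: Briarlake=18 Greywater=22 Juniper=19 → close Juniper (overflow 14)
  19÷2 = 9 each, +1 to first 1
Round 4: Briarlake=28 Greywater=31 → close Briarlake (overflow 21)
  28÷1 = 28 each, +1 to first 0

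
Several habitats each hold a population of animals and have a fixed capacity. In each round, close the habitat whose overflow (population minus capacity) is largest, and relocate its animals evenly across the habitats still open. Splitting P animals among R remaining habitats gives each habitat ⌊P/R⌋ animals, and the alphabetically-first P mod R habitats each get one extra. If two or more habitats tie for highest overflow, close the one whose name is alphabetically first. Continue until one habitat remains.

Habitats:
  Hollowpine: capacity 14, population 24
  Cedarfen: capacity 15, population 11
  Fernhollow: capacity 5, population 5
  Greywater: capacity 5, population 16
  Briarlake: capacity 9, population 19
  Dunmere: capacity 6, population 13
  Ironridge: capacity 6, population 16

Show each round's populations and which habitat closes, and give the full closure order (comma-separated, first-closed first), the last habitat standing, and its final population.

Round 1: Briarlake=19 Cedarfen=11 Dunmere=13 Fernhollow=5 Greywater=16 Hollowpine=24 Ironridge=16 → close Greywater (overflow 11)
  16÷6 = 2 each, +1 to first 4
Round 2: Briarlake=22 Cedarfen=14 Dunmere=16 Fernhollow=8 Hollowpine=26 Ironridge=18 → close Briarlake (overflow 13)
  22÷5 = 4 each, +1 to first 2
Round 3: Cedarfen=19 Dunmere=21 Fernhollow=12 Hollowpine=30 Ironridge=22 → close Hollowpine (overflow 16)
  30÷4 = 7 each, +1 to first 2
Round 4: Cedarfen=27 Dunmere=29 Fernhollow=19 Ironridge=29 → close Dunmere (overflow 23)
  29÷3 = 9 each, +1 to first 2
Round 5: Cedarfen=37 Fernhollow=29 Ironridge=38 → close Ironridge (overflow 32)
  38÷2 = 19 each, +1 to first 0
Round 6: Cedarfen=56 Fernhollow=48 → close Fernhollow (overflow 43)
  48÷1 = 48 each, +1 to first 0

Closure order: Greywater, Briarlake, Hollowpine, Dunmere, Ironridge, Fernhollow
Last habitat: Cedarfen with 104 animals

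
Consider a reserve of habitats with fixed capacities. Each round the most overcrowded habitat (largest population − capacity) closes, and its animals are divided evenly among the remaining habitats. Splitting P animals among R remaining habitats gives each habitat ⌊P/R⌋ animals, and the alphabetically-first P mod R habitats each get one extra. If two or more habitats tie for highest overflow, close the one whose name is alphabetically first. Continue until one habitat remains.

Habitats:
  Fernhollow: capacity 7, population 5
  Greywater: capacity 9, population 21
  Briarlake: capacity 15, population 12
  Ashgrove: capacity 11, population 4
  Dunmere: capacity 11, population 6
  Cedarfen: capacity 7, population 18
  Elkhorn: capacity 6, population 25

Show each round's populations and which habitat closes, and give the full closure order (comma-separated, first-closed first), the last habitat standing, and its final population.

Closure order: Elkhorn, Greywater, Cedarfen, Briarlake, Fernhollow, Ashgrove
Last habitat: Dunmere with 91 animals

Round 1: Ashgrove=4 Briarlake=12 Cedarfen=18 Dunmere=6 Elkhorn=25 Fernhollow=5 Greywater=21 → close Elkhorn (overflow 19)
  25÷6 = 4 each, +1 to first 1
Round 2: Ashgrove=9 Briarlake=16 Cedarfen=22 Dunmere=10 Fernhollow=9 Greywater=25 → close Greywater (overflow 16)
  25÷5 = 5 each, +1 to first 0
Round 3: Ashgrove=14 Briarlake=21 Cedarfen=27 Dunmere=15 Fernhollow=14 → close Cedarfen (overflow 20)
  27÷4 = 6 each, +1 to first 3
Round 4: Ashgrove=21 Briarlake=28 Dunmere=22 Fernhollow=20 → close Briarlake (overflow 13)
  28÷3 = 9 each, +1 to first 1
Round 5: Ashgrove=31 Dunmere=31 Fernhollow=29 → close Fernhollow (overflow 22)
  29÷2 = 14 each, +1 to first 1
Round 6: Ashgrove=46 Dunmere=45 → close Ashgrove (overflow 35)
  46÷1 = 46 each, +1 to first 0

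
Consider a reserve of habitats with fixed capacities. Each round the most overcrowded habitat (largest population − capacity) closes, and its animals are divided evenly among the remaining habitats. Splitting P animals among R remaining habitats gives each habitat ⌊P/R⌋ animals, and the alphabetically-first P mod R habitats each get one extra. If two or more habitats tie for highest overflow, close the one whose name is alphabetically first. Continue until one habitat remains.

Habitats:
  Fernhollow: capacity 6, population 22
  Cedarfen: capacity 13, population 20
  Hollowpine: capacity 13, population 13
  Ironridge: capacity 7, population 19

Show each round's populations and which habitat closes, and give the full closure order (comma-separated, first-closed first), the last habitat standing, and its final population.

Round 1: Cedarfen=20 Fernhollow=22 Hollowpine=13 Ironridge=19 → close Fernhollow (overflow 16)
  22÷3 = 7 each, +1 to first 1
Round 2: Cedarfen=28 Hollowpine=20 Ironridge=26 → close Ironridge (overflow 19)
  26÷2 = 13 each, +1 to first 0
Round 3: Cedarfen=41 Hollowpine=33 → close Cedarfen (overflow 28)
  41÷1 = 41 each, +1 to first 0

Closure order: Fernhollow, Ironridge, Cedarfen
Last habitat: Hollowpine with 74 animals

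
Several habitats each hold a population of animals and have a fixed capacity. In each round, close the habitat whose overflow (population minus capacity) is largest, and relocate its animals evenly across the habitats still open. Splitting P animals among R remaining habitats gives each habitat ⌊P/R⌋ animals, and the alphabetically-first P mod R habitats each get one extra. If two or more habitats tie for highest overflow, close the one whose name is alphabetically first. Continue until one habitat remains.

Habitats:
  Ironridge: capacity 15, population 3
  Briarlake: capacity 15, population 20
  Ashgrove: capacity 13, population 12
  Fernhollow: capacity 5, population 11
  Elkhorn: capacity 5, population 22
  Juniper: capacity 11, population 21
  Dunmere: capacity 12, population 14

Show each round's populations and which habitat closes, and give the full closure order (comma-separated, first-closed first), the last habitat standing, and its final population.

Closure order: Elkhorn, Juniper, Fernhollow, Briarlake, Dunmere, Ashgrove
Last habitat: Ironridge with 103 animals

Round 1: Ashgrove=12 Briarlake=20 Dunmere=14 Elkhorn=22 Fernhollow=11 Ironridge=3 Juniper=21 → close Elkhorn (overflow 17)
  22÷6 = 3 each, +1 to first 4
Round 2: Ashgrove=16 Briarlake=24 Dunmere=18 Fernhollow=15 Ironridge=6 Juniper=24 → close Juniper (overflow 13)
  24÷5 = 4 each, +1 to first 4
Round 3: Ashgrove=21 Briarlake=29 Dunmere=23 Fernhollow=20 Ironridge=10 → close Fernhollow (overflow 15)
  20÷4 = 5 each, +1 to first 0
Round 4: Ashgrove=26 Briarlake=34 Dunmere=28 Ironridge=15 → close Briarlake (overflow 19)
  34÷3 = 11 each, +1 to first 1
Round 5: Ashgrove=38 Dunmere=39 Ironridge=26 → close Dunmere (overflow 27)
  39÷2 = 19 each, +1 to first 1
Round 6: Ashgrove=58 Ironridge=45 → close Ashgrove (overflow 45)
  58÷1 = 58 each, +1 to first 0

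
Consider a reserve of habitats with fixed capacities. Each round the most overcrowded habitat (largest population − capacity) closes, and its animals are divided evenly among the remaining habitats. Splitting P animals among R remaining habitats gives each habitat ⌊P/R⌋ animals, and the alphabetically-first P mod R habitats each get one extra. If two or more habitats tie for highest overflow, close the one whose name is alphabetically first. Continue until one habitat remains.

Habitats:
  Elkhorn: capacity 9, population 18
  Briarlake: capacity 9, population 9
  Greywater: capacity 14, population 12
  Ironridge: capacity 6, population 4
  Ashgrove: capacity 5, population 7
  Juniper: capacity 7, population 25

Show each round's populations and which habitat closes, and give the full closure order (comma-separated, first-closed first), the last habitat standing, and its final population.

Closure order: Juniper, Elkhorn, Ashgrove, Briarlake, Greywater
Last habitat: Ironridge with 75 animals

Round 1: Ashgrove=7 Briarlake=9 Elkhorn=18 Greywater=12 Ironridge=4 Juniper=25 → close Juniper (overflow 18)
  25÷5 = 5 each, +1 to first 0
Round 2: Ashgrove=12 Briarlake=14 Elkhorn=23 Greywater=17 Ironridge=9 → close Elkhorn (overflow 14)
  23÷4 = 5 each, +1 to first 3
Round 3: Ashgrove=18 Briarlake=20 Greywater=23 Ironridge=14 → close Ashgrove (overflow 13)
  18÷3 = 6 each, +1 to first 0
Round 4: Briarlake=26 Greywater=29 Ironridge=20 → close Briarlake (overflow 17)
  26÷2 = 13 each, +1 to first 0
Round 5: Greywater=42 Ironridge=33 → close Greywater (overflow 28)
  42÷1 = 42 each, +1 to first 0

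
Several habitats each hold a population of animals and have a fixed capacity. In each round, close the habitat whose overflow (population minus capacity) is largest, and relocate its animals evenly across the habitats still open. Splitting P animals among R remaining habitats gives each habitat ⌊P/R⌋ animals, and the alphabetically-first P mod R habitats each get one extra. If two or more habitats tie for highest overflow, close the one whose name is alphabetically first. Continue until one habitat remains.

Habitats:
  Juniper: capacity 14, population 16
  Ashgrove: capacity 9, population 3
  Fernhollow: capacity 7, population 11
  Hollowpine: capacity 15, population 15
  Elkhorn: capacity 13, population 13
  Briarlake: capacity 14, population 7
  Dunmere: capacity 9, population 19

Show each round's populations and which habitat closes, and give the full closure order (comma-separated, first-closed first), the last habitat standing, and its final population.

Round 1: Ashgrove=3 Briarlake=7 Dunmere=19 Elkhorn=13 Fernhollow=11 Hollowpine=15 Juniper=16 → close Dunmere (overflow 10)
  19÷6 = 3 each, +1 to first 1
Round 2: Ashgrove=7 Briarlake=10 Elkhorn=16 Fernhollow=14 Hollowpine=18 Juniper=19 → close Fernhollow (overflow 7)
  14÷5 = 2 each, +1 to first 4
Round 3: Ashgrove=10 Briarlake=13 Elkhorn=19 Hollowpine=21 Juniper=21 → close Juniper (overflow 7)
  21÷4 = 5 each, +1 to first 1
Round 4: Ashgrove=16 Briarlake=18 Elkhorn=24 Hollowpine=26 → close Elkhorn (overflow 11)
  24÷3 = 8 each, +1 to first 0
Round 5: Ashgrove=24 Briarlake=26 Hollowpine=34 → close Hollowpine (overflow 19)
  34÷2 = 17 each, +1 to first 0
Round 6: Ashgrove=41 Briarlake=43 → close Ashgrove (overflow 32)
  41÷1 = 41 each, +1 to first 0

Closure order: Dunmere, Fernhollow, Juniper, Elkhorn, Hollowpine, Ashgrove
Last habitat: Briarlake with 84 animals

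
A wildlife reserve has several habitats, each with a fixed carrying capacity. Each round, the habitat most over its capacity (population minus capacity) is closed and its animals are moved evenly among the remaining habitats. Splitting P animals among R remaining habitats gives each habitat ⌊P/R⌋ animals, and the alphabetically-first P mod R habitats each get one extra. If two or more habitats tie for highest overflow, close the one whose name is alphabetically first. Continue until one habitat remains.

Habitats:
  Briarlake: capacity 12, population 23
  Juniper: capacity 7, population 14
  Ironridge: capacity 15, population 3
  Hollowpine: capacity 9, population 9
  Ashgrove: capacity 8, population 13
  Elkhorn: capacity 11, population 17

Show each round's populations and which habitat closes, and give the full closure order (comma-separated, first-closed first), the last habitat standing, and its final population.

Round 1: Ashgrove=13 Briarlake=23 Elkhorn=17 Hollowpine=9 Ironridge=3 Juniper=14 → close Briarlake (overflow 11)
  23÷5 = 4 each, +1 to first 3
Round 2: Ashgrove=18 Elkhorn=22 Hollowpine=14 Ironridge=7 Juniper=18 → close Elkhorn (overflow 11)
  22÷4 = 5 each, +1 to first 2
Round 3: Ashgrove=24 Hollowpine=20 Ironridge=12 Juniper=23 → close Ashgrove (overflow 16)
  24÷3 = 8 each, +1 to first 0
Round 4: Hollowpine=28 Ironridge=20 Juniper=31 → close Juniper (overflow 24)
  31÷2 = 15 each, +1 to first 1
Round 5: Hollowpine=44 Ironridge=35 → close Hollowpine (overflow 35)
  44÷1 = 44 each, +1 to first 0

Closure order: Briarlake, Elkhorn, Ashgrove, Juniper, Hollowpine
Last habitat: Ironridge with 79 animals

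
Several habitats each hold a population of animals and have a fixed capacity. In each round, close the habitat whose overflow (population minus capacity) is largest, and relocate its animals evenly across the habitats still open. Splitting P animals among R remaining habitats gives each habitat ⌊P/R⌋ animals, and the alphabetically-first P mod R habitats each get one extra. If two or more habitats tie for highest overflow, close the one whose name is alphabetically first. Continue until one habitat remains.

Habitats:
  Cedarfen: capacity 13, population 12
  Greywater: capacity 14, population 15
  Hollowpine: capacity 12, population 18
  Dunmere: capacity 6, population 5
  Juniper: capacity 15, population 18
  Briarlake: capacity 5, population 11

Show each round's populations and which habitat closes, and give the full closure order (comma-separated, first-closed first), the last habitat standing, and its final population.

Round 1: Briarlake=11 Cedarfen=12 Dunmere=5 Greywater=15 Hollowpine=18 Juniper=18 → close Briarlake (overflow 6)
  11÷5 = 2 each, +1 to first 1
Round 2: Cedarfen=15 Dunmere=7 Greywater=17 Hollowpine=20 Juniper=20 → close Hollowpine (overflow 8)
  20÷4 = 5 each, +1 to first 0
Round 3: Cedarfen=20 Dunmere=12 Greywater=22 Juniper=25 → close Juniper (overflow 10)
  25÷3 = 8 each, +1 to first 1
Round 4: Cedarfen=29 Dunmere=20 Greywater=30 → close Cedarfen (overflow 16)
  29÷2 = 14 each, +1 to first 1
Round 5: Dunmere=35 Greywater=44 → close Greywater (overflow 30)
  44÷1 = 44 each, +1 to first 0

Closure order: Briarlake, Hollowpine, Juniper, Cedarfen, Greywater
Last habitat: Dunmere with 79 animals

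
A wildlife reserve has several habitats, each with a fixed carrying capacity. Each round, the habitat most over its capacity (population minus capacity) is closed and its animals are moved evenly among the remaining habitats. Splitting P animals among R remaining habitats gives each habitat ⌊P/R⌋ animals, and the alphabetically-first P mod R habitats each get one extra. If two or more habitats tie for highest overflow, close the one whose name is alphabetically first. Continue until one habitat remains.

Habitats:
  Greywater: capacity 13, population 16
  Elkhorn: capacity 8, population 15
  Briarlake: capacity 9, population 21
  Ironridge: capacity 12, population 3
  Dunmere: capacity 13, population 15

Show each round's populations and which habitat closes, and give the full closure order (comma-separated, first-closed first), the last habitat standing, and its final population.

Closure order: Briarlake, Elkhorn, Dunmere, Greywater
Last habitat: Ironridge with 70 animals

Round 1: Briarlake=21 Dunmere=15 Elkhorn=15 Greywater=16 Ironridge=3 → close Briarlake (overflow 12)
  21÷4 = 5 each, +1 to first 1
Round 2: Dunmere=21 Elkhorn=20 Greywater=21 Ironridge=8 → close Elkhorn (overflow 12)
  20÷3 = 6 each, +1 to first 2
Round 3: Dunmere=28 Greywater=28 Ironridge=14 → close Dunmere (overflow 15)
  28÷2 = 14 each, +1 to first 0
Round 4: Greywater=42 Ironridge=28 → close Greywater (overflow 29)
  42÷1 = 42 each, +1 to first 0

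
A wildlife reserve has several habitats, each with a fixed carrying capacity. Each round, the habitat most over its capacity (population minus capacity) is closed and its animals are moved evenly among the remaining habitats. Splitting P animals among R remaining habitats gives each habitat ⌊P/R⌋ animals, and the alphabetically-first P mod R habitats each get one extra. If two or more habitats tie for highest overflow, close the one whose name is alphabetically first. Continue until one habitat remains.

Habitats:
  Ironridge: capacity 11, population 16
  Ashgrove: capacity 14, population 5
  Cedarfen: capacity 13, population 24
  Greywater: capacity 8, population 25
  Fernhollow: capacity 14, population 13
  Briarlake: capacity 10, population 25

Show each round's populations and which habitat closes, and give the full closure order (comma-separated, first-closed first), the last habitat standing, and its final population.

Closure order: Greywater, Briarlake, Cedarfen, Ironridge, Fernhollow
Last habitat: Ashgrove with 108 animals

Round 1: Ashgrove=5 Briarlake=25 Cedarfen=24 Fernhollow=13 Greywater=25 Ironridge=16 → close Greywater (overflow 17)
  25÷5 = 5 each, +1 to first 0
Round 2: Ashgrove=10 Briarlake=30 Cedarfen=29 Fernhollow=18 Ironridge=21 → close Briarlake (overflow 20)
  30÷4 = 7 each, +1 to first 2
Round 3: Ashgrove=18 Cedarfen=37 Fernhollow=25 Ironridge=28 → close Cedarfen (overflow 24)
  37÷3 = 12 each, +1 to first 1
Round 4: Ashgrove=31 Fernhollow=37 Ironridge=40 → close Ironridge (overflow 29)
  40÷2 = 20 each, +1 to first 0
Round 5: Ashgrove=51 Fernhollow=57 → close Fernhollow (overflow 43)
  57÷1 = 57 each, +1 to first 0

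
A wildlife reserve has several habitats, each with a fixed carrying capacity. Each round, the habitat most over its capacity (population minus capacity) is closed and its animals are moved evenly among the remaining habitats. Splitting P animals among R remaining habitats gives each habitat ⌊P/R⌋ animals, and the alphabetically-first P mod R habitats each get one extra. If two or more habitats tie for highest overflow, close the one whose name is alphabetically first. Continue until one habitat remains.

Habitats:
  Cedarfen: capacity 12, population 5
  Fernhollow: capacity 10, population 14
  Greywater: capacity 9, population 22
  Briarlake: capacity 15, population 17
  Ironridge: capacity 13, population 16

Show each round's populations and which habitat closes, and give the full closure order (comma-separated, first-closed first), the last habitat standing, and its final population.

Round 1: Briarlake=17 Cedarfen=5 Fernhollow=14 Greywater=22 Ironridge=16 → close Greywater (overflow 13)
  22÷4 = 5 each, +1 to first 2
Round 2: Briarlake=23 Cedarfen=11 Fernhollow=19 Ironridge=21 → close Fernhollow (overflow 9)
  19÷3 = 6 each, +1 to first 1
Round 3: Briarlake=30 Cedarfen=17 Ironridge=27 → close Briarlake (overflow 15)
  30÷2 = 15 each, +1 to first 0
Round 4: Cedarfen=32 Ironridge=42 → close Ironridge (overflow 29)
  42÷1 = 42 each, +1 to first 0

Closure order: Greywater, Fernhollow, Briarlake, Ironridge
Last habitat: Cedarfen with 74 animals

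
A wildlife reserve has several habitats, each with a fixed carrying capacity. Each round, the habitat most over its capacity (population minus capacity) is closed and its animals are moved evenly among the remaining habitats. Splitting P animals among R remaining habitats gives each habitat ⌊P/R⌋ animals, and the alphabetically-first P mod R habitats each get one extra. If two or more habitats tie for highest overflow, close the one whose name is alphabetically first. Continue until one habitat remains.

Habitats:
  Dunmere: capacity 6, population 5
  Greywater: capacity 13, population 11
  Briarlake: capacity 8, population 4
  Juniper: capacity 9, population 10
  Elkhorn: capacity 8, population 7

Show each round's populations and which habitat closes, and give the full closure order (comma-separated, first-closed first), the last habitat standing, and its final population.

Closure order: Juniper, Dunmere, Elkhorn, Briarlake
Last habitat: Greywater with 37 animals

Round 1: Briarlake=4 Dunmere=5 Elkhorn=7 Greywater=11 Juniper=10 → close Juniper (overflow 1)
  10÷4 = 2 each, +1 to first 2
Round 2: Briarlake=7 Dunmere=8 Elkhorn=9 Greywater=13 → close Dunmere (overflow 2)
  8÷3 = 2 each, +1 to first 2
Round 3: Briarlake=10 Elkhorn=12 Greywater=15 → close Elkhorn (overflow 4)
  12÷2 = 6 each, +1 to first 0
Round 4: Briarlake=16 Greywater=21 → close Briarlake (overflow 8)
  16÷1 = 16 each, +1 to first 0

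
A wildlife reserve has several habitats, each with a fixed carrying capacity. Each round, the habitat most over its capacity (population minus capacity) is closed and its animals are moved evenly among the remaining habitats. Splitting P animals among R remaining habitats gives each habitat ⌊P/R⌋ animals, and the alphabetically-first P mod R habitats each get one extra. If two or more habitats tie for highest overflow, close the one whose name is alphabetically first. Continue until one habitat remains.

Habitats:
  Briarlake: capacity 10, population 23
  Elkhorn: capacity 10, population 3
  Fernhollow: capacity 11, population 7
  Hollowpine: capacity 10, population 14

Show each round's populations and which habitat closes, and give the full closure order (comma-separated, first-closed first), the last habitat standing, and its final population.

Closure order: Briarlake, Hollowpine, Fernhollow
Last habitat: Elkhorn with 47 animals

Round 1: Briarlake=23 Elkhorn=3 Fernhollow=7 Hollowpine=14 → close Briarlake (overflow 13)
  23÷3 = 7 each, +1 to first 2
Round 2: Elkhorn=11 Fernhollow=15 Hollowpine=21 → close Hollowpine (overflow 11)
  21÷2 = 10 each, +1 to first 1
Round 3: Elkhorn=22 Fernhollow=25 → close Fernhollow (overflow 14)
  25÷1 = 25 each, +1 to first 0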